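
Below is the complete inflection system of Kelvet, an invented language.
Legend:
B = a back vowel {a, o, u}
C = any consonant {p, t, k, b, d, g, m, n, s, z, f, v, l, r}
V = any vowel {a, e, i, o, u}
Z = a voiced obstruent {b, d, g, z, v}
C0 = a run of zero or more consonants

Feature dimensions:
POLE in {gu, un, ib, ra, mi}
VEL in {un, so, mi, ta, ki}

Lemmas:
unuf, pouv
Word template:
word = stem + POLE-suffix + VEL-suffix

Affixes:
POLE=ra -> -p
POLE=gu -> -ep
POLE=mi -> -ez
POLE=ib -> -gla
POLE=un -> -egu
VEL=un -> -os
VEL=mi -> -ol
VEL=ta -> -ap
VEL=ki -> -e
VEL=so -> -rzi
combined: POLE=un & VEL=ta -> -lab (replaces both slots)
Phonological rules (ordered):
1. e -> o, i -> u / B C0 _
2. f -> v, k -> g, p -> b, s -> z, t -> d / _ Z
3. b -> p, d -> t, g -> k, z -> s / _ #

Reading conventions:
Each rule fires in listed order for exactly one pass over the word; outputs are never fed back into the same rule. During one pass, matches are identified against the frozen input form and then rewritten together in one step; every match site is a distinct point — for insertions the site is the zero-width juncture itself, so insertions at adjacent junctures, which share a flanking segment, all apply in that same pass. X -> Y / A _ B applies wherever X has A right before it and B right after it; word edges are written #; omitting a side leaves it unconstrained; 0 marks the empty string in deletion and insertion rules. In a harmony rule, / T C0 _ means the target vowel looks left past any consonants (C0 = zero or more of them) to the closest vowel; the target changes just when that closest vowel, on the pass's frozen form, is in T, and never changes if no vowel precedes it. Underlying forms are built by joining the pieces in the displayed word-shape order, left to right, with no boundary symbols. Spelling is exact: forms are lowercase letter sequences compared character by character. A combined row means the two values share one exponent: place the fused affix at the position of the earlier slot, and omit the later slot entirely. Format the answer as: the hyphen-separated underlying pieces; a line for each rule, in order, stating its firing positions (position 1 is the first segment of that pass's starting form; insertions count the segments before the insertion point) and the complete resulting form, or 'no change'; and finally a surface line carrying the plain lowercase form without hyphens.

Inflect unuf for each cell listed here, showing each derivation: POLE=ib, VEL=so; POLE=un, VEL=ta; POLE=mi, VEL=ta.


cell POLE=ib, VEL=so:
underlying: unuf-gla-rzi
1. e -> o, i -> u / B C0 _: fires at position(s) 10: unufglarzu
2. f -> v, k -> g, p -> b, s -> z, t -> d / _ Z: fires at position(s) 4: unuvglarzu
3. b -> p, d -> t, g -> k, z -> s / _ #: no change
surface: unuvglarzu

cell POLE=un, VEL=ta:
underlying: unuf-lab
1. e -> o, i -> u / B C0 _: no change
2. f -> v, k -> g, p -> b, s -> z, t -> d / _ Z: no change
3. b -> p, d -> t, g -> k, z -> s / _ #: fires at position(s) 7: unuflap
surface: unuflap

cell POLE=mi, VEL=ta:
underlying: unuf-ez-ap
1. e -> o, i -> u / B C0 _: fires at position(s) 5: unufozap
2. f -> v, k -> g, p -> b, s -> z, t -> d / _ Z: no change
3. b -> p, d -> t, g -> k, z -> s / _ #: no change
surface: unufozap


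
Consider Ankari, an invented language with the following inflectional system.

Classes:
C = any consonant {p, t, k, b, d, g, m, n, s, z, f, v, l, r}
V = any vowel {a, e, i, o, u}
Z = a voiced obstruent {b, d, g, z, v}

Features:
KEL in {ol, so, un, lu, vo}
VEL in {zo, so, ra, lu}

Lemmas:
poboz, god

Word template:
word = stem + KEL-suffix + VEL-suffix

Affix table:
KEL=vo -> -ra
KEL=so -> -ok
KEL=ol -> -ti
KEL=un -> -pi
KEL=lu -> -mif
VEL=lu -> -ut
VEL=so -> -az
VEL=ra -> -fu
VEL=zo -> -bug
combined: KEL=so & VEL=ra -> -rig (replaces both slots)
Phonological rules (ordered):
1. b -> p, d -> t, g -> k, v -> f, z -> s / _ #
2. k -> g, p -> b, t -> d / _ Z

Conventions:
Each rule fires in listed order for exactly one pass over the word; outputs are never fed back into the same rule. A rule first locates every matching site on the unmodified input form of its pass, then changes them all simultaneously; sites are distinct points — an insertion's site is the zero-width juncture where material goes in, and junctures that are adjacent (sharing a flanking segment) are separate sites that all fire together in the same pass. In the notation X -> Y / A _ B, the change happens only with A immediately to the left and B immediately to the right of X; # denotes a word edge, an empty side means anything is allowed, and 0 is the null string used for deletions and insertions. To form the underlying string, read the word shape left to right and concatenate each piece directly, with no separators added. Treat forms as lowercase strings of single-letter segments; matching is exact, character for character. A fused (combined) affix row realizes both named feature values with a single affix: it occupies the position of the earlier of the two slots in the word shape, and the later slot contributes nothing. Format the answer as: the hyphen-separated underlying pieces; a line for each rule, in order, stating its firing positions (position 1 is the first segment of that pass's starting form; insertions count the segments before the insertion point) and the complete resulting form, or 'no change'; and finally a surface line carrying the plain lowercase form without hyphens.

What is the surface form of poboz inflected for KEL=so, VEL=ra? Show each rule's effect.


underlying: poboz-rig
1. b -> p, d -> t, g -> k, v -> f, z -> s / _ #: fires at position(s) 8: pobozrik
2. k -> g, p -> b, t -> d / _ Z: no change
surface: pobozrik


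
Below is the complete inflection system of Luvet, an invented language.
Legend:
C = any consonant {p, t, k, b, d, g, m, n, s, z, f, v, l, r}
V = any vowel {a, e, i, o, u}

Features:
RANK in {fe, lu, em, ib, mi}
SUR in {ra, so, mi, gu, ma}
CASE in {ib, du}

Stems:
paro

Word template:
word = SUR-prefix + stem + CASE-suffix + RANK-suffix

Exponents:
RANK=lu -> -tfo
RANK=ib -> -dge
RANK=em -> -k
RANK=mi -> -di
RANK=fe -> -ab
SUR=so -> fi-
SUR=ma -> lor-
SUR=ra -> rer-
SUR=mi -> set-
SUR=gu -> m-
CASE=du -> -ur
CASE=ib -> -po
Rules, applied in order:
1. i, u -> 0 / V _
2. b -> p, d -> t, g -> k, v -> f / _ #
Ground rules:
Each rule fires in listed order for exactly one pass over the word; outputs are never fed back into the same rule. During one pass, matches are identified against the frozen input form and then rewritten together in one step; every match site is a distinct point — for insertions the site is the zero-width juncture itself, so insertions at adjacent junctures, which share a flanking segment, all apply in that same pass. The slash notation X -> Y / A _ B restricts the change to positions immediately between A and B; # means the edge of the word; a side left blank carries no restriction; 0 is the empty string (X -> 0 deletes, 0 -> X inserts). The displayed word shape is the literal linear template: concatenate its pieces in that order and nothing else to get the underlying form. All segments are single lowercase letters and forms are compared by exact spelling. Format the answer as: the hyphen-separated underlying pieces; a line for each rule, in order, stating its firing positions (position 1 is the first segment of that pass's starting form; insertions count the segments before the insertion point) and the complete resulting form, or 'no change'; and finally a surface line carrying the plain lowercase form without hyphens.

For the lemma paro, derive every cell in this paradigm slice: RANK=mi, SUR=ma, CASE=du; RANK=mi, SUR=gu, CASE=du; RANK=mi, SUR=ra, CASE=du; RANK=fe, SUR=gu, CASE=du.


cell RANK=mi, SUR=ma, CASE=du:
underlying: lor-paro-ur-di
1. i, u -> 0 / V _: fires at position(s) 8: lorparordi
2. b -> p, d -> t, g -> k, v -> f / _ #: no change
surface: lorparordi

cell RANK=mi, SUR=gu, CASE=du:
underlying: m-paro-ur-di
1. i, u -> 0 / V _: fires at position(s) 6: mparordi
2. b -> p, d -> t, g -> k, v -> f / _ #: no change
surface: mparordi

cell RANK=mi, SUR=ra, CASE=du:
underlying: rer-paro-ur-di
1. i, u -> 0 / V _: fires at position(s) 8: rerparordi
2. b -> p, d -> t, g -> k, v -> f / _ #: no change
surface: rerparordi

cell RANK=fe, SUR=gu, CASE=du:
underlying: m-paro-ur-ab
1. i, u -> 0 / V _: fires at position(s) 6: mparorab
2. b -> p, d -> t, g -> k, v -> f / _ #: fires at position(s) 8: mparorap
surface: mparorap


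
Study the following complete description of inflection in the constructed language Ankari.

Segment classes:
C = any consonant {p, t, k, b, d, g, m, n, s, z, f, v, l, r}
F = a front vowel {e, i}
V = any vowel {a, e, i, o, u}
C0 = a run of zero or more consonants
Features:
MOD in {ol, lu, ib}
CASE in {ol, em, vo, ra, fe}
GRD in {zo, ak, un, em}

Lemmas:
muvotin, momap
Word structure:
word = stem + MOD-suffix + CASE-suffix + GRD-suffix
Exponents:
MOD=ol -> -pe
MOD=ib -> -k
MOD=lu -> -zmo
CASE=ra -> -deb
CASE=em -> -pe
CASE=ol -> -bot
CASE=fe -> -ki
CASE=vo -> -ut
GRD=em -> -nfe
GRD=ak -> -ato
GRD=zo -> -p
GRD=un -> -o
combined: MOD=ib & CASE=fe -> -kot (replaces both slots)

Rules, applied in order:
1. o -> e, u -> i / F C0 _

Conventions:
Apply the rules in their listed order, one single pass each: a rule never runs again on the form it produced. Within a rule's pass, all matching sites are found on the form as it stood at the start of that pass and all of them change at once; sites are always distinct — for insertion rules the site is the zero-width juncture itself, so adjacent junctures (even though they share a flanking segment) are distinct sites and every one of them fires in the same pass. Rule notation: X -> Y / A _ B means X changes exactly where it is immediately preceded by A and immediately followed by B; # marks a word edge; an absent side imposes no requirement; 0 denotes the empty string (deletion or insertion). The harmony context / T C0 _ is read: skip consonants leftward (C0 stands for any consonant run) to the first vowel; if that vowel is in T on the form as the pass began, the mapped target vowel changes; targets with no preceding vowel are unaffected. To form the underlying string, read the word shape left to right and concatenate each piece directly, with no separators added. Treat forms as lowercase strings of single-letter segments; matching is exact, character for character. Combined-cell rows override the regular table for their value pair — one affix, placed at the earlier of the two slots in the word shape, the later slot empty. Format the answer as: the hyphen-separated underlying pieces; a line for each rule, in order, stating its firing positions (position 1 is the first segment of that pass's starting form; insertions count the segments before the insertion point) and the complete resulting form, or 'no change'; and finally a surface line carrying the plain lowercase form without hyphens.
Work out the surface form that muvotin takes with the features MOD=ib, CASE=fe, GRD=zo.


underlying: muvotin-kot-p
1. o -> e, u -> i / F C0 _: fires at position(s) 9: muvotinketp
surface: muvotinketp


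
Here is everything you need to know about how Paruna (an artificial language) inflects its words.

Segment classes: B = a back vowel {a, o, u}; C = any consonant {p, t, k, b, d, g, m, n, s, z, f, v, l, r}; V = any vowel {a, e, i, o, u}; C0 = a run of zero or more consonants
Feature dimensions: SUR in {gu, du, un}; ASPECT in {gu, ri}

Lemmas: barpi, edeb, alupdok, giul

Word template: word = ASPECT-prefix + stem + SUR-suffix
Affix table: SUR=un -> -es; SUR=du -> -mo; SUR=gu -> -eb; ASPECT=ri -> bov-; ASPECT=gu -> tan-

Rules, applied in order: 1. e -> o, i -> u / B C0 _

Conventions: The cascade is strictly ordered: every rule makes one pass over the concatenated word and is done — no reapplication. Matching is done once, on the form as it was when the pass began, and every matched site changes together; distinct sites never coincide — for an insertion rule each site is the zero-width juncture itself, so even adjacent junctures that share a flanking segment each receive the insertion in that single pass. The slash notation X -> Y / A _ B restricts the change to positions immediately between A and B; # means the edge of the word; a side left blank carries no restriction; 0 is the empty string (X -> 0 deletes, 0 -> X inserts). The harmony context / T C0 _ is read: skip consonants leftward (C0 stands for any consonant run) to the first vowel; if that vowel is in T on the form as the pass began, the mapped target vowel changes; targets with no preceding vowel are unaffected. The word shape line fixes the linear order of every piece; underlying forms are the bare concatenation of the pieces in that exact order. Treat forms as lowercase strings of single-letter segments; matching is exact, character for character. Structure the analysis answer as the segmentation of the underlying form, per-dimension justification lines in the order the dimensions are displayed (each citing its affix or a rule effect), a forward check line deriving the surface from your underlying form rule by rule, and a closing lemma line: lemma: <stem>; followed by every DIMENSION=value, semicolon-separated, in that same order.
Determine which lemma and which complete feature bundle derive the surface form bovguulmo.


underlying: bov-giul-mo
SUR=du - signalled by the affix -mo
ASPECT=ri - signalled by the affix bov-
check: bovgiulmo -> bovguulmo
lemma: giul; SUR=du; ASPECT=ri


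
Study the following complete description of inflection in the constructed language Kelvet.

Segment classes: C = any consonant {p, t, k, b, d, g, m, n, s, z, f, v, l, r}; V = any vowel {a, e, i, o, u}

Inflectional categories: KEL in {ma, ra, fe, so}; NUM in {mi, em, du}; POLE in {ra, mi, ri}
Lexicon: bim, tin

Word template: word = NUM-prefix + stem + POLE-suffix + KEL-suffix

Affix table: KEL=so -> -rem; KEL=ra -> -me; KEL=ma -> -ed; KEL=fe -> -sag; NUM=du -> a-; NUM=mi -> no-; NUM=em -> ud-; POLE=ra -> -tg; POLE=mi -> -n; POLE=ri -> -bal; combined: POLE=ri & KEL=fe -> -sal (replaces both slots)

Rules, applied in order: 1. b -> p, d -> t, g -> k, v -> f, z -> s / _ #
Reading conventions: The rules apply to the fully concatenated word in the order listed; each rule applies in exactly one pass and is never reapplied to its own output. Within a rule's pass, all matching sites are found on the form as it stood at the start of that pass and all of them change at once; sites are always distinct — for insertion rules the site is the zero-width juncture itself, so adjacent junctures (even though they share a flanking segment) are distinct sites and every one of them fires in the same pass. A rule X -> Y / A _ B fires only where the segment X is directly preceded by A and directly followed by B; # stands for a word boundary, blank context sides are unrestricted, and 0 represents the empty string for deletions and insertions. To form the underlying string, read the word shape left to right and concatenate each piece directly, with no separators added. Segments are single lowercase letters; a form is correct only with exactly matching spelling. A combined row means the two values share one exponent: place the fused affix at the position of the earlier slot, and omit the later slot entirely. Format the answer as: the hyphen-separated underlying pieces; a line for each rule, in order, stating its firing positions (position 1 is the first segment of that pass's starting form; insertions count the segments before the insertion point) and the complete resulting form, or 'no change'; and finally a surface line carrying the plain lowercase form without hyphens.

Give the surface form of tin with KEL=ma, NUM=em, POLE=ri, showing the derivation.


underlying: ud-tin-bal-ed
1. b -> p, d -> t, g -> k, v -> f, z -> s / _ #: fires at position(s) 10: udtinbalet
surface: udtinbalet


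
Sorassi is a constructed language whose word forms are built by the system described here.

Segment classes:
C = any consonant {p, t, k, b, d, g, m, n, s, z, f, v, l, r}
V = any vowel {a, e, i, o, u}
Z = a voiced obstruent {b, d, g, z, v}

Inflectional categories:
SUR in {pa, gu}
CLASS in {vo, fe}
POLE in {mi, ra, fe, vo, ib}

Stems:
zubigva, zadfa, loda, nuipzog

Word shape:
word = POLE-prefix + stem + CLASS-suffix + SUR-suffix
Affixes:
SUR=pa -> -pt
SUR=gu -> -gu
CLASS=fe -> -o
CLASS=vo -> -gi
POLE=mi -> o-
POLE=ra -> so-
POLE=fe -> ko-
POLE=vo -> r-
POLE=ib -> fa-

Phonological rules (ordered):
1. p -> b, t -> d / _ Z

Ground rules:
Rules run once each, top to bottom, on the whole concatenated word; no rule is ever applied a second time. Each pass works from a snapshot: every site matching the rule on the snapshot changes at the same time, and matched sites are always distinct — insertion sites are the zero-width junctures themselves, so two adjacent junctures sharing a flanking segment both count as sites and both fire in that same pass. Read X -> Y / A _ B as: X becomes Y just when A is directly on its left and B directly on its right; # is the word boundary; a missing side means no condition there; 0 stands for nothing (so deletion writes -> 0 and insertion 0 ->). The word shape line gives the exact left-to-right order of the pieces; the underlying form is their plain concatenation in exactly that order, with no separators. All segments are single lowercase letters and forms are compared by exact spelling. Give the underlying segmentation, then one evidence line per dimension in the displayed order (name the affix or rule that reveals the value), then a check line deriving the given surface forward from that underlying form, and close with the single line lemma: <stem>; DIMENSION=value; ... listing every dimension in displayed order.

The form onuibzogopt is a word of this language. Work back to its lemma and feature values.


underlying: o-nuipzog-o-pt
SUR=pa - signalled by the affix -pt
CLASS=fe - signalled by the affix -o
POLE=mi - signalled by the affix o-
check: onuipzogopt -> onuibzogopt
lemma: nuipzog; SUR=pa; CLASS=fe; POLE=mi


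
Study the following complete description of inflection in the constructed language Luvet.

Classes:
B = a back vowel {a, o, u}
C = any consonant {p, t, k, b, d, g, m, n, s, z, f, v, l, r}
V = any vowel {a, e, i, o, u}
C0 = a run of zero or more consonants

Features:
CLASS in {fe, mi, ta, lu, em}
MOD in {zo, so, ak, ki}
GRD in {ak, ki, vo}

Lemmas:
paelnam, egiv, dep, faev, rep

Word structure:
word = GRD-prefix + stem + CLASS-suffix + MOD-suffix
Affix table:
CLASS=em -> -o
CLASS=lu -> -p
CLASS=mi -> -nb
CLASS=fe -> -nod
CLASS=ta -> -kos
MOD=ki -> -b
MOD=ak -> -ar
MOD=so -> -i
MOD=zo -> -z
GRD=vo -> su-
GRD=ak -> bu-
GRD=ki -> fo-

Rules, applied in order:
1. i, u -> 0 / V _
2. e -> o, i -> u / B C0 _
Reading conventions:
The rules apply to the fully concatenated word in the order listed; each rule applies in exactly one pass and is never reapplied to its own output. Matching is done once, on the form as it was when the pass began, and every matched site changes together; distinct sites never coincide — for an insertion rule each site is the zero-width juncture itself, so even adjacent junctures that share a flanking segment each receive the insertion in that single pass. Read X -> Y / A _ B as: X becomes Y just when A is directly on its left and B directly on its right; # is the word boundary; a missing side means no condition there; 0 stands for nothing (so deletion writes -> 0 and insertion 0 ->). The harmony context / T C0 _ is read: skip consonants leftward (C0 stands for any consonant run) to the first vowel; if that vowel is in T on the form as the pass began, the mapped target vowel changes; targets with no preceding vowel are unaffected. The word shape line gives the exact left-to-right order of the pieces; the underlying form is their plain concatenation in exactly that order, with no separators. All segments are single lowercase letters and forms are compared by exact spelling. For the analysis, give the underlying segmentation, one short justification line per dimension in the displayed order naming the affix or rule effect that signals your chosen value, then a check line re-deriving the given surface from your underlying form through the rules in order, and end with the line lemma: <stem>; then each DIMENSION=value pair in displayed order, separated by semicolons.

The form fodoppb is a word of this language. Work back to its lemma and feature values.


underlying: fo-dep-p-b
CLASS=lu - signalled by the affix -p
MOD=ki - signalled by the affix -b
GRD=ki - signalled by the affix fo-
check: fodeppb -> fodeppb -> fodoppb
lemma: dep; CLASS=lu; MOD=ki; GRD=ki


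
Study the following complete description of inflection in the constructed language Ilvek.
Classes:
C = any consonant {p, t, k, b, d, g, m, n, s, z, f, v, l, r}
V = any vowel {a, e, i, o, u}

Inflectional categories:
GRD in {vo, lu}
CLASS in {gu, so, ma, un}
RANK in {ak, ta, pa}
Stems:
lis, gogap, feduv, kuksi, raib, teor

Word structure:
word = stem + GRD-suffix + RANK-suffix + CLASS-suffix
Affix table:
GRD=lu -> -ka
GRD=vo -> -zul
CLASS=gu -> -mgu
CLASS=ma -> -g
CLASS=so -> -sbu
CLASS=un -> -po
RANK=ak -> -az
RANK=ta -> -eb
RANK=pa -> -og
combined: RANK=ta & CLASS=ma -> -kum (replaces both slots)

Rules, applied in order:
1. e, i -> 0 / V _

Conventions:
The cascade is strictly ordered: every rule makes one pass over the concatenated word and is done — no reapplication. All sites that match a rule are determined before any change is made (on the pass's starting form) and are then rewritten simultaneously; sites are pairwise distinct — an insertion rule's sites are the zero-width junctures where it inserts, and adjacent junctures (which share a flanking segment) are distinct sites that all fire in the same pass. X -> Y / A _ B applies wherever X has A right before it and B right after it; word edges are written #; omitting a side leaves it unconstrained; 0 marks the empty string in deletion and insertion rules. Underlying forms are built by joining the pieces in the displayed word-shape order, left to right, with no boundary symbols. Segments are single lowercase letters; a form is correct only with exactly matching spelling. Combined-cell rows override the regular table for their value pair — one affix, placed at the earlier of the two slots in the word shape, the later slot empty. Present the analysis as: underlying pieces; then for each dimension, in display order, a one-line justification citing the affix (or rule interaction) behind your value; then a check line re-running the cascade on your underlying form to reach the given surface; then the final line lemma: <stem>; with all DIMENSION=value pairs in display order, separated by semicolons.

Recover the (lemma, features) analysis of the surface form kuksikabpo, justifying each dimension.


underlying: kuksi-ka-eb-po
GRD=lu - signalled by the affix -ka
CLASS=un - signalled by the affix -po
RANK=ta - signalled by the affix -eb
check: kuksikaebpo -> kuksikabpo
lemma: kuksi; GRD=lu; CLASS=un; RANK=ta


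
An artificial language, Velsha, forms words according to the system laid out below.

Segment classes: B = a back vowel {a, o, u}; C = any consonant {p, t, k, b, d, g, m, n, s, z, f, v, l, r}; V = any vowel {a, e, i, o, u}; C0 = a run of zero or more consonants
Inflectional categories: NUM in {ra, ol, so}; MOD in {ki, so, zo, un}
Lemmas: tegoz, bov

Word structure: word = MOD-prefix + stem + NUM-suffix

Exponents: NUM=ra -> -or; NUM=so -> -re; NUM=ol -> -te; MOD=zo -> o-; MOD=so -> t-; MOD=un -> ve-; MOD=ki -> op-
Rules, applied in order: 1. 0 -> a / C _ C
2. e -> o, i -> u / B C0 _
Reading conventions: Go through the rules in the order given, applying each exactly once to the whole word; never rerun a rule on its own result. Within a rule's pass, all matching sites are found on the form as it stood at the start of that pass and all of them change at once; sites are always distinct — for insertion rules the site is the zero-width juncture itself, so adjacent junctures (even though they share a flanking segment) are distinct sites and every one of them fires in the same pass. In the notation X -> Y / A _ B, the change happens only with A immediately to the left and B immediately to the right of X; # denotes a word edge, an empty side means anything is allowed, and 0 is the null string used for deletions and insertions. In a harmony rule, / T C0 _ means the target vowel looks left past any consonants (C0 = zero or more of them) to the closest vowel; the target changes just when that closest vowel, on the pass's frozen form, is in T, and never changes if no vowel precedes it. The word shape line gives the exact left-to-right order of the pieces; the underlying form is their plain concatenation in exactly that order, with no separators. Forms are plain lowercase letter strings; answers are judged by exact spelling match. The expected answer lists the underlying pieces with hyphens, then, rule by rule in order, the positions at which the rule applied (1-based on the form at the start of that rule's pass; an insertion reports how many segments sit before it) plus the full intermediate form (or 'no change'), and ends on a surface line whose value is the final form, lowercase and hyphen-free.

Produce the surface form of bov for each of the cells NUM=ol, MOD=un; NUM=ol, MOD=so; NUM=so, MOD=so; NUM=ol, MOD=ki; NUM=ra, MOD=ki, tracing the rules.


cell NUM=ol, MOD=un:
underlying: ve-bov-te
1. 0 -> a / C _ C: inserts after position(s) 5: vebovate
2. e -> o, i -> u / B C0 _: fires at position(s) 8: vebovato
surface: vebovato

cell NUM=ol, MOD=so:
underlying: t-bov-te
1. 0 -> a / C _ C: inserts after position(s) 1, 4: tabovate
2. e -> o, i -> u / B C0 _: fires at position(s) 8: tabovato
surface: tabovato

cell NUM=so, MOD=so:
underlying: t-bov-re
1. 0 -> a / C _ C: inserts after position(s) 1, 4: tabovare
2. e -> o, i -> u / B C0 _: fires at position(s) 8: tabovaro
surface: tabovaro

cell NUM=ol, MOD=ki:
underlying: op-bov-te
1. 0 -> a / C _ C: inserts after position(s) 2, 5: opabovate
2. e -> o, i -> u / B C0 _: fires at position(s) 9: opabovato
surface: opabovato

cell NUM=ra, MOD=ki:
underlying: op-bov-or
1. 0 -> a / C _ C: inserts after position(s) 2: opabovor
2. e -> o, i -> u / B C0 _: no change
surface: opabovor


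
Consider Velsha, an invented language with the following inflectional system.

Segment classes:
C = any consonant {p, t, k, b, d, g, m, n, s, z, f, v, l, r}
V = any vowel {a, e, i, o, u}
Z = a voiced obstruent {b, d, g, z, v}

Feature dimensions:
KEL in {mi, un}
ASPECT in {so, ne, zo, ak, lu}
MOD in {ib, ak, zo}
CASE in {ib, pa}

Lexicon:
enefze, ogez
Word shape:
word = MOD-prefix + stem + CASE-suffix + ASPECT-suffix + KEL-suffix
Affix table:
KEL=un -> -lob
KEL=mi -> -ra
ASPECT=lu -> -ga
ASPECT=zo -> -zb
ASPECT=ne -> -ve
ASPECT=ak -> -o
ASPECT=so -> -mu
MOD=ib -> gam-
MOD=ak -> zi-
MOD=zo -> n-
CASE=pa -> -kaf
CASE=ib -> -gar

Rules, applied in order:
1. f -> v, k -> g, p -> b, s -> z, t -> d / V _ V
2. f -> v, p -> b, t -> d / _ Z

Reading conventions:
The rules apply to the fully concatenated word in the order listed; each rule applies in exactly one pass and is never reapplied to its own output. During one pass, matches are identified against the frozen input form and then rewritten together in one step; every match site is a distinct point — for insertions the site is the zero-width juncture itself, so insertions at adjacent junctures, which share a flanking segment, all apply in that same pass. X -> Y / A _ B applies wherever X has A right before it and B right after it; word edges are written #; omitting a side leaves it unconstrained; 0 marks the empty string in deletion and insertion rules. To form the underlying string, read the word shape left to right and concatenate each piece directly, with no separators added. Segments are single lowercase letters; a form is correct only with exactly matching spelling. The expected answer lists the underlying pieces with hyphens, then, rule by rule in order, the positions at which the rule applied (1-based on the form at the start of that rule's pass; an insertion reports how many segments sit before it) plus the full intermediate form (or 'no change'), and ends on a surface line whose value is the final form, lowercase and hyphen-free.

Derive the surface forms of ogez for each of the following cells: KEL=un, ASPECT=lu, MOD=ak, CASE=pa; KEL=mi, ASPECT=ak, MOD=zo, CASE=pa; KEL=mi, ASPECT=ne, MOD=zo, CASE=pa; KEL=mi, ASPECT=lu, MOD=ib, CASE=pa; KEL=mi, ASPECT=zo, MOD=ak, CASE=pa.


cell KEL=un, ASPECT=lu, MOD=ak, CASE=pa:
underlying: zi-ogez-kaf-ga-lob
1. f -> v, k -> g, p -> b, s -> z, t -> d / V _ V: no change
2. f -> v, p -> b, t -> d / _ Z: fires at position(s) 9: ziogezkavgalob
surface: ziogezkavgalob

cell KEL=mi, ASPECT=ak, MOD=zo, CASE=pa:
underlying: n-ogez-kaf-o-ra
1. f -> v, k -> g, p -> b, s -> z, t -> d / V _ V: fires at position(s) 8: nogezkavora
2. f -> v, p -> b, t -> d / _ Z: no change
surface: nogezkavora

cell KEL=mi, ASPECT=ne, MOD=zo, CASE=pa:
underlying: n-ogez-kaf-ve-ra
1. f -> v, k -> g, p -> b, s -> z, t -> d / V _ V: no change
2. f -> v, p -> b, t -> d / _ Z: fires at position(s) 8: nogezkavvera
surface: nogezkavvera

cell KEL=mi, ASPECT=lu, MOD=ib, CASE=pa:
underlying: gam-ogez-kaf-ga-ra
1. f -> v, k -> g, p -> b, s -> z, t -> d / V _ V: no change
2. f -> v, p -> b, t -> d / _ Z: fires at position(s) 10: gamogezkavgara
surface: gamogezkavgara

cell KEL=mi, ASPECT=zo, MOD=ak, CASE=pa:
underlying: zi-ogez-kaf-zb-ra
1. f -> v, k -> g, p -> b, s -> z, t -> d / V _ V: no change
2. f -> v, p -> b, t -> d / _ Z: fires at position(s) 9: ziogezkavzbra
surface: ziogezkavzbra


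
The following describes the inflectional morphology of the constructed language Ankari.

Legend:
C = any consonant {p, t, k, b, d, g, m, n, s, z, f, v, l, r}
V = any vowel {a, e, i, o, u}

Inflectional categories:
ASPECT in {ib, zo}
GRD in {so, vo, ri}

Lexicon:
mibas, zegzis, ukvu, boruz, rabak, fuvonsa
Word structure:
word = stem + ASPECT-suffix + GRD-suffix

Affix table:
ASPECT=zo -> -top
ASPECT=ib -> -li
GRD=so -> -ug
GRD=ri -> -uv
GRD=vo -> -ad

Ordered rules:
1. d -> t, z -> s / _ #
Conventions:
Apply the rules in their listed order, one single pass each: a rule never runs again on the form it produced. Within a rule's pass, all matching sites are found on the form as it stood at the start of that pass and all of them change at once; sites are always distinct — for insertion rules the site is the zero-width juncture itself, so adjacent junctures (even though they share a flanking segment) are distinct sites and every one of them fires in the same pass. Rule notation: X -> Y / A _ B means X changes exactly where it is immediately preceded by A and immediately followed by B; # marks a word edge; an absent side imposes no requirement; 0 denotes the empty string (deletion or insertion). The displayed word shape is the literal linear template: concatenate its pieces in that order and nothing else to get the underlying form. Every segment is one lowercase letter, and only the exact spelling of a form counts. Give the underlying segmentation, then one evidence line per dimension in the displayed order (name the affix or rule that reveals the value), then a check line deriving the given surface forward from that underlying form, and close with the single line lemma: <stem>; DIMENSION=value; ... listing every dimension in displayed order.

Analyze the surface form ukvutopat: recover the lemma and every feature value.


underlying: ukvu-top-ad
ASPECT=zo - signalled by the affix -top
GRD=vo - signalled by the affix -ad
check: ukvutopad -> ukvutopat
lemma: ukvu; ASPECT=zo; GRD=vo


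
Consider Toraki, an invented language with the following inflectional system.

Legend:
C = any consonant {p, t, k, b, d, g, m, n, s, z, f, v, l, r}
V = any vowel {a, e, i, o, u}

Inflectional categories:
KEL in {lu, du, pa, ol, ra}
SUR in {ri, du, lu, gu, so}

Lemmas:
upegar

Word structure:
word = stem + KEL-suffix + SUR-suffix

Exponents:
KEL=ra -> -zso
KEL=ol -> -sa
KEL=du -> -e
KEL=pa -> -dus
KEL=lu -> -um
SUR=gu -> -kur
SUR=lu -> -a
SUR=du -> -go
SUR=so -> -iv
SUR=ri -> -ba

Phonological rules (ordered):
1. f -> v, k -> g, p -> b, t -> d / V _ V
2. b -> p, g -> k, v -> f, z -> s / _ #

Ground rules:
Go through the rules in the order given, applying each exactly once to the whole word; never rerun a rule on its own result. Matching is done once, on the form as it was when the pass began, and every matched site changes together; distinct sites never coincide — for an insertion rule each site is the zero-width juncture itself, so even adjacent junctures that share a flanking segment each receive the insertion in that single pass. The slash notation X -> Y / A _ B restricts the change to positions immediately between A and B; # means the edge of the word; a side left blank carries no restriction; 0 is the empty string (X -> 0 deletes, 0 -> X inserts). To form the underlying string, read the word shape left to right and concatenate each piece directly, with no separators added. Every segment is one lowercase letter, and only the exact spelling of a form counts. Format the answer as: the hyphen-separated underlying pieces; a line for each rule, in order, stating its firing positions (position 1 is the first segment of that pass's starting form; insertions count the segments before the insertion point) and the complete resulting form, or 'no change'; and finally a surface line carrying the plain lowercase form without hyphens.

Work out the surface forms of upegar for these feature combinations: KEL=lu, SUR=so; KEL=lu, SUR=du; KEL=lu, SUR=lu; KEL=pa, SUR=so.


cell KEL=lu, SUR=so:
underlying: upegar-um-iv
1. f -> v, k -> g, p -> b, t -> d / V _ V: fires at position(s) 2: ubegarumiv
2. b -> p, g -> k, v -> f, z -> s / _ #: fires at position(s) 10: ubegarumif
surface: ubegarumif

cell KEL=lu, SUR=du:
underlying: upegar-um-go
1. f -> v, k -> g, p -> b, t -> d / V _ V: fires at position(s) 2: ubegarumgo
2. b -> p, g -> k, v -> f, z -> s / _ #: no change
surface: ubegarumgo

cell KEL=lu, SUR=lu:
underlying: upegar-um-a
1. f -> v, k -> g, p -> b, t -> d / V _ V: fires at position(s) 2: ubegaruma
2. b -> p, g -> k, v -> f, z -> s / _ #: no change
surface: ubegaruma

cell KEL=pa, SUR=so:
underlying: upegar-dus-iv
1. f -> v, k -> g, p -> b, t -> d / V _ V: fires at position(s) 2: ubegardusiv
2. b -> p, g -> k, v -> f, z -> s / _ #: fires at position(s) 11: ubegardusif
surface: ubegardusif


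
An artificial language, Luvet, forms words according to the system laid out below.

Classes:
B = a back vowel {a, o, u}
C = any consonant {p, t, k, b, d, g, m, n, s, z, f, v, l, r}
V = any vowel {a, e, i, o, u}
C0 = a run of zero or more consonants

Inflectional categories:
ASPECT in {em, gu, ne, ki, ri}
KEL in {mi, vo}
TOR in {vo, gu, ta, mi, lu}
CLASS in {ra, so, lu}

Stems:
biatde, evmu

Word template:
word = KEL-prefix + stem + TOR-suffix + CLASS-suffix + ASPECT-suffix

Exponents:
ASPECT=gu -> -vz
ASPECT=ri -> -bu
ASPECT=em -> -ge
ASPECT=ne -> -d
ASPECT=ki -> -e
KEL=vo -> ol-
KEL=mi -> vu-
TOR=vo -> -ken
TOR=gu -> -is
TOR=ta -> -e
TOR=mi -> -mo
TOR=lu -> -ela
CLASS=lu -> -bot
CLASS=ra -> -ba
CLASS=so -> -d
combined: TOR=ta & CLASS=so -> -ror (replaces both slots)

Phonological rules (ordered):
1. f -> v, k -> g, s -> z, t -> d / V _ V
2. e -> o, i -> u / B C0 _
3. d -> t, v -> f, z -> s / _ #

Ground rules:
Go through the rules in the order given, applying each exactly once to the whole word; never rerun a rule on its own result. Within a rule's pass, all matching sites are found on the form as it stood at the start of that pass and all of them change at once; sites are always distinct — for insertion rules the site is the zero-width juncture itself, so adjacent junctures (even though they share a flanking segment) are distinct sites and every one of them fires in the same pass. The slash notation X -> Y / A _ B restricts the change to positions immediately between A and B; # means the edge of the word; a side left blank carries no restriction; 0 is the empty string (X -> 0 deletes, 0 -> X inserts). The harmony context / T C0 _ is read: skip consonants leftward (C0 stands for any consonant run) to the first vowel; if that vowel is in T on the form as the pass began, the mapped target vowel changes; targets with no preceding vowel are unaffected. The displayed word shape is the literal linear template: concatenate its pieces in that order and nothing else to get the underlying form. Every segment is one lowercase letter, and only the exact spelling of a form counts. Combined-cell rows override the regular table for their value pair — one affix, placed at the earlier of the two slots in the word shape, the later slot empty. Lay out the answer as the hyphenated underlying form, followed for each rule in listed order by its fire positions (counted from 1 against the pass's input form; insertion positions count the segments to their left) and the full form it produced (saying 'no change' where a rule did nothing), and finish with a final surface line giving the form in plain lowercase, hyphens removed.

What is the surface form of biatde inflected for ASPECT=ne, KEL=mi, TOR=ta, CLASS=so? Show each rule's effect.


underlying: vu-biatde-ror-d
1. f -> v, k -> g, s -> z, t -> d / V _ V: no change
2. e -> o, i -> u / B C0 _: fires at position(s) 4, 8: vubuatdorord
3. d -> t, v -> f, z -> s / _ #: fires at position(s) 12: vubuatdorort
surface: vubuatdorort


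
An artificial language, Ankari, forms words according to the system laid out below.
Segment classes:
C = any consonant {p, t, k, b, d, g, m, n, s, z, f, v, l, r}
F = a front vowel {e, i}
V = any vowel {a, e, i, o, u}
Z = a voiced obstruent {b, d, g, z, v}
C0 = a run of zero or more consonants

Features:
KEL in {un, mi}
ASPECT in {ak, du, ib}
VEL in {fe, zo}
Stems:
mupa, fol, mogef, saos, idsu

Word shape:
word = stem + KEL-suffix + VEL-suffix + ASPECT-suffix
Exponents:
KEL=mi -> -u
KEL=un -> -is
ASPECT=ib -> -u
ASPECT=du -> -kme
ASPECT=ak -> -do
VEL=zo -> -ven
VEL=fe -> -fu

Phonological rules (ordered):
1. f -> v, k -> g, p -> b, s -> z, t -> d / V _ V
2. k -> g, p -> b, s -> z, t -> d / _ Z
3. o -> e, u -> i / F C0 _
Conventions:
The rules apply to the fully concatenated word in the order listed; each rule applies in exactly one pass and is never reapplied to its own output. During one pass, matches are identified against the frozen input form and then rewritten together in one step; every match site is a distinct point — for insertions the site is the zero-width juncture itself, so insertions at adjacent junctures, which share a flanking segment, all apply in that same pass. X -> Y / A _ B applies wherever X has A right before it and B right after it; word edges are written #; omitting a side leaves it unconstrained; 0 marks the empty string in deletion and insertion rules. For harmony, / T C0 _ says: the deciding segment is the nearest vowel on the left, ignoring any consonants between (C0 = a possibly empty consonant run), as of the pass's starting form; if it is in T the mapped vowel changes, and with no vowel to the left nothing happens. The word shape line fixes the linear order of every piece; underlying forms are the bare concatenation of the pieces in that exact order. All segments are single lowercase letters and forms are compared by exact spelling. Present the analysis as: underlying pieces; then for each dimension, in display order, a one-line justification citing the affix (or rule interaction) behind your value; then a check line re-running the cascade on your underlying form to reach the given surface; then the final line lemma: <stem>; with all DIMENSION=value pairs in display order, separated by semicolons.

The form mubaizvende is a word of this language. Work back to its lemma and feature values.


underlying: mupa-is-ven-do
KEL=un - signalled by the affix -is
ASPECT=ak - signalled by the affix -do
VEL=zo - signalled by the affix -ven
check: mupaisvendo -> mubaisvendo -> mubaizvendo -> mubaizvende
lemma: mupa; KEL=un; ASPECT=ak; VEL=zo


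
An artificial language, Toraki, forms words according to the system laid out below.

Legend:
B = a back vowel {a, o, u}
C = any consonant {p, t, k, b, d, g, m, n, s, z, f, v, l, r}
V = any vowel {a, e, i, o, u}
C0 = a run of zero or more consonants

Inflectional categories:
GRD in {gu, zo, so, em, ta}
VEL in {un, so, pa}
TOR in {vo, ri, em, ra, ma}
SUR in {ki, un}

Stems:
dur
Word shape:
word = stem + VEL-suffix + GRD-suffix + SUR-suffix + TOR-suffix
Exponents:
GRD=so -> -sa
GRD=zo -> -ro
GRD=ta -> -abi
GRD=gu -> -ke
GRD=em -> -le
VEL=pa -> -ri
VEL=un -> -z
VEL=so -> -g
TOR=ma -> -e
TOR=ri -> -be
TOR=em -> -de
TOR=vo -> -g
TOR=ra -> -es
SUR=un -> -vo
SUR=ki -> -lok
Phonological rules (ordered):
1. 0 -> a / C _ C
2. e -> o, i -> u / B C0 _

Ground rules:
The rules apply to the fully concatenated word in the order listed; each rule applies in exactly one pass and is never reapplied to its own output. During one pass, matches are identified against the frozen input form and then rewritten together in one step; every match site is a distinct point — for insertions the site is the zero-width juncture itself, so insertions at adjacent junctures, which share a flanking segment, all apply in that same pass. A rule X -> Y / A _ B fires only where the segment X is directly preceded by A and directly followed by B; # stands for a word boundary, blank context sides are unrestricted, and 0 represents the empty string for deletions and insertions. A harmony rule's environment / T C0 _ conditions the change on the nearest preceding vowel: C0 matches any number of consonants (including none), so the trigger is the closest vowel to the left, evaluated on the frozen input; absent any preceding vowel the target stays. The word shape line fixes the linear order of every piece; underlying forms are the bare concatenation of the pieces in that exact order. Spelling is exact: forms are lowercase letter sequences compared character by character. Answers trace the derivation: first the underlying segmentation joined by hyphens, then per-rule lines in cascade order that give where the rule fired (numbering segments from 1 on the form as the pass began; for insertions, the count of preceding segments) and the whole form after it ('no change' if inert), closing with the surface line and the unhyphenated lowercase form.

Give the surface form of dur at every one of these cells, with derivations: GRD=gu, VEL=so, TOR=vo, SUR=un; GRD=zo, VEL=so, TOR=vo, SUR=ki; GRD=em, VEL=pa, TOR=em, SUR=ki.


cell GRD=gu, VEL=so, TOR=vo, SUR=un:
underlying: dur-g-ke-vo-g
1. 0 -> a / C _ C: inserts after position(s) 3, 4: duragakevog
2. e -> o, i -> u / B C0 _: fires at position(s) 8: duragakovog
surface: duragakovog

cell GRD=zo, VEL=so, TOR=vo, SUR=ki:
underlying: dur-g-ro-lok-g
1. 0 -> a / C _ C: inserts after position(s) 3, 4, 9: duragarolokag
2. e -> o, i -> u / B C0 _: no change
surface: duragarolokag

cell GRD=em, VEL=pa, TOR=em, SUR=ki:
underlying: dur-ri-le-lok-de
1. 0 -> a / C _ C: inserts after position(s) 3, 10: durarilelokade
2. e -> o, i -> u / B C0 _: fires at position(s) 6, 14: durarulelokado
surface: durarulelokado
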